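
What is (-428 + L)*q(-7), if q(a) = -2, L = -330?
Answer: 1516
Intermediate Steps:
(-428 + L)*q(-7) = (-428 - 330)*(-2) = -758*(-2) = 1516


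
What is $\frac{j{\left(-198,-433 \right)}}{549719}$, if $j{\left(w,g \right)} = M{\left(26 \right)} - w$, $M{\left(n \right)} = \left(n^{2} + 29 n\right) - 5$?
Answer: $\frac{1623}{549719} \approx 0.0029524$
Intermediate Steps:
$M{\left(n \right)} = -5 + n^{2} + 29 n$
$j{\left(w,g \right)} = 1425 - w$ ($j{\left(w,g \right)} = \left(-5 + 26^{2} + 29 \cdot 26\right) - w = \left(-5 + 676 + 754\right) - w = 1425 - w$)
$\frac{j{\left(-198,-433 \right)}}{549719} = \frac{1425 - -198}{549719} = \left(1425 + 198\right) \frac{1}{549719} = 1623 \cdot \frac{1}{549719} = \frac{1623}{549719}$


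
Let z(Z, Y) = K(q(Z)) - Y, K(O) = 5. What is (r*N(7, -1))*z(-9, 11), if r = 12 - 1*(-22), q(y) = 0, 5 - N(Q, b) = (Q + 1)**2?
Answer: 12036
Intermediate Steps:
N(Q, b) = 5 - (1 + Q)**2 (N(Q, b) = 5 - (Q + 1)**2 = 5 - (1 + Q)**2)
r = 34 (r = 12 + 22 = 34)
z(Z, Y) = 5 - Y
(r*N(7, -1))*z(-9, 11) = (34*(5 - (1 + 7)**2))*(5 - 1*11) = (34*(5 - 1*8**2))*(5 - 11) = (34*(5 - 1*64))*(-6) = (34*(5 - 64))*(-6) = (34*(-59))*(-6) = -2006*(-6) = 12036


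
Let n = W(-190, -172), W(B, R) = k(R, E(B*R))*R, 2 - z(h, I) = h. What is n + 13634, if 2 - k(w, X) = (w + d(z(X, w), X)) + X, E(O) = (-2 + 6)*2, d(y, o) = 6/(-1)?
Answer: -15950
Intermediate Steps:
z(h, I) = 2 - h
d(y, o) = -6 (d(y, o) = 6*(-1) = -6)
E(O) = 8 (E(O) = 4*2 = 8)
k(w, X) = 8 - X - w (k(w, X) = 2 - ((w - 6) + X) = 2 - ((-6 + w) + X) = 2 - (-6 + X + w) = 2 + (6 - X - w) = 8 - X - w)
W(B, R) = -R**2 (W(B, R) = (8 - 1*8 - R)*R = (8 - 8 - R)*R = (-R)*R = -R**2)
n = -29584 (n = -1*(-172)**2 = -1*29584 = -29584)
n + 13634 = -29584 + 13634 = -15950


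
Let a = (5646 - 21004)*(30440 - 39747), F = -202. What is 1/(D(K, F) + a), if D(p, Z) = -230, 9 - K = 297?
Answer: 1/142936676 ≈ 6.9961e-9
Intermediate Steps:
K = -288 (K = 9 - 1*297 = 9 - 297 = -288)
a = 142936906 (a = -15358*(-9307) = 142936906)
1/(D(K, F) + a) = 1/(-230 + 142936906) = 1/142936676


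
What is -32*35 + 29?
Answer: -1091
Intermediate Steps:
-32*35 + 29 = -1120 + 29 = -1091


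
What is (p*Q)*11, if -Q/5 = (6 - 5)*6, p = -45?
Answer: 14850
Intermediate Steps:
Q = -30 (Q = -5*(6 - 5)*6 = -5*6 = -30)
(p*Q)*11 = -45*(-30)*11 = 1350*11 = 14850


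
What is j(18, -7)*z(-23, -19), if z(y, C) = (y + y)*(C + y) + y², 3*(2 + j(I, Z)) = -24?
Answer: -24610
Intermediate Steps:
j(I, Z) = -10 (j(I, Z) = -2 + (⅓)*(-24) = -2 - 8 = -10)
z(y, C) = y² + 2*y*(C + y) (z(y, C) = (2*y)*(C + y) + y² = 2*y*(C + y) + y² = y² + 2*y*(C + y))
j(18, -7)*z(-23, -19) = -(-230)*(2*(-19) + 3*(-23)) = -(-230)*(-38 - 69) = -(-230)*(-107) = -10*2461 = -24610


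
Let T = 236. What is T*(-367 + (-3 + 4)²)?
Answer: -86376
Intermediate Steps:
T*(-367 + (-3 + 4)²) = 236*(-367 + (-3 + 4)²) = 236*(-367 + 1²) = 236*(-367 + 1) = 236*(-366) = -86376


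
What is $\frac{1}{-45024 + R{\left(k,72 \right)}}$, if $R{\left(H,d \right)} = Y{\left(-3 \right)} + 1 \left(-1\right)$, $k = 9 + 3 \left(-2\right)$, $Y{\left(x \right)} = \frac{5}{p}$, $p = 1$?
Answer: $- \frac{1}{45020} \approx -2.2212 \cdot 10^{-5}$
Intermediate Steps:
$Y{\left(x \right)} = 5$ ($Y{\left(x \right)} = \frac{5}{1} = 5 \cdot 1 = 5$)
$k = 3$ ($k = 9 - 6 = 3$)
$R{\left(H,d \right)} = 4$ ($R{\left(H,d \right)} = 5 + 1 \left(-1\right) = 5 - 1 = 4$)
$\frac{1}{-45024 + R{\left(k,72 \right)}} = \frac{1}{-45024 + 4} = \frac{1}{-45020} = - \frac{1}{45020}$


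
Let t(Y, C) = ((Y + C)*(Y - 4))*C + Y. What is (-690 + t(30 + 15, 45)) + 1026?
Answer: 166431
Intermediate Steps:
t(Y, C) = Y + C*(-4 + Y)*(C + Y) (t(Y, C) = ((C + Y)*(-4 + Y))*C + Y = ((-4 + Y)*(C + Y))*C + Y = C*(-4 + Y)*(C + Y) + Y = Y + C*(-4 + Y)*(C + Y))
(-690 + t(30 + 15, 45)) + 1026 = (-690 + ((30 + 15) - 4*45**2 + 45*(30 + 15)**2 + (30 + 15)*45**2 - 4*45*(30 + 15))) + 1026 = (-690 + (45 - 4*2025 + 45*45**2 + 45*2025 - 4*45*45)) + 1026 = (-690 + (45 - 8100 + 45*2025 + 91125 - 8100)) + 1026 = (-690 + (45 - 8100 + 91125 + 91125 - 8100)) + 1026 = (-690 + 166095) + 1026 = 165405 + 1026 = 166431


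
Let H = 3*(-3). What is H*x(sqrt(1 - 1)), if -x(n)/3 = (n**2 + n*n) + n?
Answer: 0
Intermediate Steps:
x(n) = -6*n**2 - 3*n (x(n) = -3*((n**2 + n*n) + n) = -3*((n**2 + n**2) + n) = -3*(2*n**2 + n) = -3*(n + 2*n**2) = -6*n**2 - 3*n)
H = -9
H*x(sqrt(1 - 1)) = -(-27)*sqrt(1 - 1)*(1 + 2*sqrt(1 - 1)) = -(-27)*sqrt(0)*(1 + 2*sqrt(0)) = -(-27)*0*(1 + 2*0) = -(-27)*0*(1 + 0) = -(-27)*0 = -9*0 = 0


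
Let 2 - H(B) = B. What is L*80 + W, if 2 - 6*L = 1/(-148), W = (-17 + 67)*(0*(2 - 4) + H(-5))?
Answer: 13940/37 ≈ 376.76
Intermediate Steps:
H(B) = 2 - B
W = 350 (W = (-17 + 67)*(0*(2 - 4) + (2 - 1*(-5))) = 50*(0*(-2) + (2 + 5)) = 50*(0 + 7) = 50*7 = 350)
L = 99/296 (L = ⅓ - ⅙/(-148) = ⅓ - ⅙*(-1/148) = ⅓ + 1/888 = 99/296 ≈ 0.33446)
L*80 + W = (99/296)*80 + 350 = 990/37 + 350 = 13940/37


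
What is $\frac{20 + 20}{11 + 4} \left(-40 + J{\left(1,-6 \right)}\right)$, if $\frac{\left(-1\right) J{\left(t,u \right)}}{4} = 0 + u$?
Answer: $- \frac{128}{3} \approx -42.667$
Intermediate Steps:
$J{\left(t,u \right)} = - 4 u$ ($J{\left(t,u \right)} = - 4 \left(0 + u\right) = - 4 u$)
$\frac{20 + 20}{11 + 4} \left(-40 + J{\left(1,-6 \right)}\right) = \frac{20 + 20}{11 + 4} \left(-40 - -24\right) = \frac{40}{15} \left(-40 + 24\right) = 40 \cdot \frac{1}{15} \left(-16\right) = \frac{8}{3} \left(-16\right) = - \frac{128}{3}$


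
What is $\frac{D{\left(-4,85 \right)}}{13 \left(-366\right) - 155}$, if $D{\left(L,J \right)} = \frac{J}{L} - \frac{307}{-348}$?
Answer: $\frac{1772}{427431} \approx 0.0041457$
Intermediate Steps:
$D{\left(L,J \right)} = \frac{307}{348} + \frac{J}{L}$ ($D{\left(L,J \right)} = \frac{J}{L} - - \frac{307}{348} = \frac{J}{L} + \frac{307}{348} = \frac{307}{348} + \frac{J}{L}$)
$\frac{D{\left(-4,85 \right)}}{13 \left(-366\right) - 155} = \frac{\frac{307}{348} + \frac{85}{-4}}{13 \left(-366\right) - 155} = \frac{\frac{307}{348} + 85 \left(- \frac{1}{4}\right)}{-4758 - 155} = \frac{\frac{307}{348} - \frac{85}{4}}{-4913} = \left(- \frac{1772}{87}\right) \left(- \frac{1}{4913}\right) = \frac{1772}{427431}$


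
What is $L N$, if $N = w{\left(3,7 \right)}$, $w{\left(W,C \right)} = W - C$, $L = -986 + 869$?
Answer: $468$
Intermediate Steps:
$L = -117$
$N = -4$ ($N = 3 - 7 = -4$)
$L N = \left(-117\right) \left(-4\right) = 468$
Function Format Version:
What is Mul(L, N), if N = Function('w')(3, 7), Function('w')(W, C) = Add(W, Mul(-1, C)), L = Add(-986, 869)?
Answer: 468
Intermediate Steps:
L = -117
N = -4 (N = Add(3, Mul(-1, 7)) = Add(3, -7) = -4)
Mul(L, N) = Mul(-117, -4) = 468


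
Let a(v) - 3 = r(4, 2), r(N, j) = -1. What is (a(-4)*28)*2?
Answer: 112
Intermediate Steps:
a(v) = 2 (a(v) = 3 - 1 = 2)
(a(-4)*28)*2 = (2*28)*2 = 56*2 = 112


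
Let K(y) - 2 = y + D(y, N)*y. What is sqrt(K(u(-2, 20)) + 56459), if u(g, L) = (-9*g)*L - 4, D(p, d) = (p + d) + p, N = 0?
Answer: sqrt(310289) ≈ 557.04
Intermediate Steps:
D(p, d) = d + 2*p (D(p, d) = (d + p) + p = d + 2*p)
u(g, L) = -4 - 9*L*g (u(g, L) = -9*L*g - 4 = -4 - 9*L*g)
K(y) = 2 + y + 2*y**2 (K(y) = 2 + (y + (0 + 2*y)*y) = 2 + (y + (2*y)*y) = 2 + (y + 2*y**2) = 2 + y + 2*y**2)
sqrt(K(u(-2, 20)) + 56459) = sqrt((2 + (-4 - 9*20*(-2)) + 2*(-4 - 9*20*(-2))**2) + 56459) = sqrt((2 + (-4 + 360) + 2*(-4 + 360)**2) + 56459) = sqrt((2 + 356 + 2*356**2) + 56459) = sqrt((2 + 356 + 2*126736) + 56459) = sqrt((2 + 356 + 253472) + 56459) = sqrt(253830 + 56459) = sqrt(310289)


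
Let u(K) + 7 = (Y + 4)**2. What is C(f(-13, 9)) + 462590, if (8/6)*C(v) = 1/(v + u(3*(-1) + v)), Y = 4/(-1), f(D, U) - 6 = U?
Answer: 14802883/32 ≈ 4.6259e+5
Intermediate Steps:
f(D, U) = 6 + U
Y = -4 (Y = 4*(-1) = -4)
u(K) = -7 (u(K) = -7 + (-4 + 4)**2 = -7 + 0**2 = -7 + 0 = -7)
C(v) = 3/(4*(-7 + v)) (C(v) = 3/(4*(v - 7)) = 3/(4*(-7 + v)))
C(f(-13, 9)) + 462590 = 3/(4*(-7 + (6 + 9))) + 462590 = 3/(4*(-7 + 15)) + 462590 = (3/4)/8 + 462590 = (3/4)*(1/8) + 462590 = 3/32 + 462590 = 14802883/32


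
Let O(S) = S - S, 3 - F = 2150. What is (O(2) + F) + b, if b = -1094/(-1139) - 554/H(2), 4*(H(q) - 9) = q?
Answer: -47704453/21641 ≈ -2204.4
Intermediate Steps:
F = -2147 (F = 3 - 1*2150 = 3 - 2150 = -2147)
O(S) = 0
H(q) = 9 + q/4
b = -1241226/21641 (b = -1094/(-1139) - 554/(9 + (¼)*2) = -1094*(-1/1139) - 554/(9 + ½) = 1094/1139 - 554/19/2 = 1094/1139 - 554*2/19 = 1094/1139 - 1108/19 = -1241226/21641 ≈ -57.355)
(O(2) + F) + b = (0 - 2147) - 1241226/21641 = -2147 - 1241226/21641 = -47704453/21641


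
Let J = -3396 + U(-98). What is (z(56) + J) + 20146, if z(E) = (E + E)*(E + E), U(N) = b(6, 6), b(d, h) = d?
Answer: 29300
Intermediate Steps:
U(N) = 6
z(E) = 4*E**2 (z(E) = (2*E)*(2*E) = 4*E**2)
J = -3390 (J = -3396 + 6 = -3390)
(z(56) + J) + 20146 = (4*56**2 - 3390) + 20146 = (4*3136 - 3390) + 20146 = (12544 - 3390) + 20146 = 9154 + 20146 = 29300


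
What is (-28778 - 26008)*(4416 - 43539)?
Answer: 2143392678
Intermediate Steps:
(-28778 - 26008)*(4416 - 43539) = -54786*(-39123) = 2143392678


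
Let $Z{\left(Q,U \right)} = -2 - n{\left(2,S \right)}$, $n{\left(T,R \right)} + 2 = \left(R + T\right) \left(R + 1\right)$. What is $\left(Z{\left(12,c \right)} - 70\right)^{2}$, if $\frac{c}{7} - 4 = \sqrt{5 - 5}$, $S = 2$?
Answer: $6724$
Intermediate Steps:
$n{\left(T,R \right)} = -2 + \left(1 + R\right) \left(R + T\right)$ ($n{\left(T,R \right)} = -2 + \left(R + T\right) \left(R + 1\right) = -2 + \left(R + T\right) \left(1 + R\right) = -2 + \left(1 + R\right) \left(R + T\right)$)
$c = 28$ ($c = 28 + 7 \sqrt{5 - 5} = 28 + 7 \sqrt{0} = 28 + 7 \cdot 0 = 28 + 0 = 28$)
$Z{\left(Q,U \right)} = -12$ ($Z{\left(Q,U \right)} = -2 - \left(-2 + 2 + 2 + 2^{2} + 2 \cdot 2\right) = -2 - \left(-2 + 2 + 2 + 4 + 4\right) = -2 - 10 = -12$)
$\left(Z{\left(12,c \right)} - 70\right)^{2} = \left(-12 - 70\right)^{2} = \left(-82\right)^{2} = 6724$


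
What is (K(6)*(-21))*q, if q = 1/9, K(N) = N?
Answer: -14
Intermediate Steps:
q = ⅑ ≈ 0.11111
(K(6)*(-21))*q = (6*(-21))*(⅑) = -126*⅑ = -14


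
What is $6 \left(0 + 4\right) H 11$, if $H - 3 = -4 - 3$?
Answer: $-1056$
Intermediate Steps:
$H = -4$ ($H = 3 - 7 = -4$)
$6 \left(0 + 4\right) H 11 = 6 \left(0 + 4\right) \left(-4\right) 11 = 6 \cdot 4 \left(-4\right) 11 = 24 \left(-4\right) 11 = \left(-96\right) 11 = -1056$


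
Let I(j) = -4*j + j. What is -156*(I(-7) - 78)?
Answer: 8892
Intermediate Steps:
I(j) = -3*j
-156*(I(-7) - 78) = -156*(-3*(-7) - 78) = -156*(21 - 78) = -156*(-57) = 8892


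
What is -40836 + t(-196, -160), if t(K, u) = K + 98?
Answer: -40934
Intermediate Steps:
t(K, u) = 98 + K
-40836 + t(-196, -160) = -40836 + (98 - 196) = -40836 - 98 = -40934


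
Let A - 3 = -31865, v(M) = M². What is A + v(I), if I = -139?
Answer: -12541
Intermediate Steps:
A = -31862 (A = 3 - 31865 = -31862)
A + v(I) = -31862 + (-139)² = -31862 + 19321 = -12541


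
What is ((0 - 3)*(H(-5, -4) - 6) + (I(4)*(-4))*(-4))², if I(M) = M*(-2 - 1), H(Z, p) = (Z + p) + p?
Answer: 18225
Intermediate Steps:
H(Z, p) = Z + 2*p
I(M) = -3*M (I(M) = M*(-3) = -3*M)
((0 - 3)*(H(-5, -4) - 6) + (I(4)*(-4))*(-4))² = ((0 - 3)*((-5 + 2*(-4)) - 6) + (-3*4*(-4))*(-4))² = (-3*((-5 - 8) - 6) - 12*(-4)*(-4))² = (-3*(-13 - 6) + 48*(-4))² = (-3*(-19) - 192)² = (57 - 192)² = (-135)² = 18225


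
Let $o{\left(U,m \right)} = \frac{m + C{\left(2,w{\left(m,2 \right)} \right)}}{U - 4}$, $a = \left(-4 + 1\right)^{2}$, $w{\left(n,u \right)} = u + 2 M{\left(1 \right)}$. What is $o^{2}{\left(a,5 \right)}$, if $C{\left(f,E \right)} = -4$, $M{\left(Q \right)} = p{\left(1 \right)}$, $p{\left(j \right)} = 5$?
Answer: $\frac{1}{25} \approx 0.04$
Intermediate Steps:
$M{\left(Q \right)} = 5$
$w{\left(n,u \right)} = 10 + u$ ($w{\left(n,u \right)} = u + 2 \cdot 5 = u + 10 = 10 + u$)
$a = 9$ ($a = \left(-3\right)^{2} = 9$)
$o{\left(U,m \right)} = \frac{-4 + m}{-4 + U}$ ($o{\left(U,m \right)} = \frac{m - 4}{U - 4} = \frac{-4 + m}{-4 + U}$)
$o^{2}{\left(a,5 \right)} = \left(\frac{-4 + 5}{-4 + 9}\right)^{2} = \left(\frac{1}{5} \cdot 1\right)^{2} = \left(\frac{1}{5}\right)^{2} = \frac{1}{25}$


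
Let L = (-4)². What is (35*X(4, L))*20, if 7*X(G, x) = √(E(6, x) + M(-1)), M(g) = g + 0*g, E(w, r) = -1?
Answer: 100*I*√2 ≈ 141.42*I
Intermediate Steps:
L = 16
M(g) = g (M(g) = g + 0 = g)
X(G, x) = I*√2/7 (X(G, x) = √(-1 - 1)/7 = √(-2)/7 = (I*√2)/7 = I*√2/7)
(35*X(4, L))*20 = (35*(I*√2/7))*20 = (5*I*√2)*20 = 100*I*√2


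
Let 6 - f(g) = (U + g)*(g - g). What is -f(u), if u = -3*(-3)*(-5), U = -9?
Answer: -6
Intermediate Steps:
u = -45 (u = 9*(-5) = -45)
f(g) = 6 (f(g) = 6 - (-9 + g)*(g - g) = 6 - (-9 + g)*0 = 6 - 1*0 = 6 + 0 = 6)
-f(u) = -1*6 = -6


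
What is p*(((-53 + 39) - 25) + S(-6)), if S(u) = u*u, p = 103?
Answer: -309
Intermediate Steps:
S(u) = u²
p*(((-53 + 39) - 25) + S(-6)) = 103*(((-53 + 39) - 25) + (-6)²) = 103*((-14 - 25) + 36) = 103*(-39 + 36) = 103*(-3) = -309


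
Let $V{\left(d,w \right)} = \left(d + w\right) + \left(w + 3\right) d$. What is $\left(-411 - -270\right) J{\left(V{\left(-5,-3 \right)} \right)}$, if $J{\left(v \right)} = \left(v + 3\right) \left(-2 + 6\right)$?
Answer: $2820$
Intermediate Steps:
$V{\left(d,w \right)} = d + w + d \left(3 + w\right)$ ($V{\left(d,w \right)} = \left(d + w\right) + \left(3 + w\right) d = \left(d + w\right) + d \left(3 + w\right) = d + w + d \left(3 + w\right)$)
$J{\left(v \right)} = 12 + 4 v$ ($J{\left(v \right)} = \left(3 + v\right) 4 = 12 + 4 v$)
$\left(-411 - -270\right) J{\left(V{\left(-5,-3 \right)} \right)} = \left(-411 - -270\right) \left(12 + 4 \left(-3 + 4 \left(-5\right) - -15\right)\right) = \left(-411 + 270\right) \left(12 + 4 \left(-3 - 20 + 15\right)\right) = - 141 \left(12 + 4 \left(-8\right)\right) = - 141 \left(12 - 32\right) = \left(-141\right) \left(-20\right) = 2820$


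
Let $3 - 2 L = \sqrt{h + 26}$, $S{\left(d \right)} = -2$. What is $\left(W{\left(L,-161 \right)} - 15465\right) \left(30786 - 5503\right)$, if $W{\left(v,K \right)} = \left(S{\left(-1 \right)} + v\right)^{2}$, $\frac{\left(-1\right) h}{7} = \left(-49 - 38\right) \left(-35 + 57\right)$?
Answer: $- \frac{1224582105}{4} + 50566 \sqrt{839} \approx -3.0468 \cdot 10^{8}$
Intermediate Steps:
$h = 13398$ ($h = - 7 \left(-49 - 38\right) \left(-35 + 57\right) = - 7 \left(\left(-87\right) 22\right) = \left(-7\right) \left(-1914\right) = 13398$)
$L = \frac{3}{2} - 2 \sqrt{839}$ ($L = \frac{3}{2} - \frac{\sqrt{13398 + 26}}{2} = \frac{3}{2} - \frac{\sqrt{13424}}{2} = \frac{3}{2} - \frac{4 \sqrt{839}}{2} = \frac{3}{2} - 2 \sqrt{839} \approx -56.431$)
$W{\left(v,K \right)} = \left(-2 + v\right)^{2}$
$\left(W{\left(L,-161 \right)} - 15465\right) \left(30786 - 5503\right) = \left(\left(-2 + \left(\frac{3}{2} - 2 \sqrt{839}\right)\right)^{2} - 15465\right) \left(30786 - 5503\right) = \left(\left(- \frac{1}{2} - 2 \sqrt{839}\right)^{2} - 15465\right) 25283 = \left(-15465 + \left(- \frac{1}{2} - 2 \sqrt{839}\right)^{2}\right) 25283 = -391001595 + 25283 \left(- \frac{1}{2} - 2 \sqrt{839}\right)^{2}$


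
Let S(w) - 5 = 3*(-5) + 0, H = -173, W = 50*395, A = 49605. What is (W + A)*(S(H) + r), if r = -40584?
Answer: -2815396870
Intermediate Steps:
W = 19750
S(w) = -10 (S(w) = 5 + (3*(-5) + 0) = 5 + (-15 + 0) = 5 - 15 = -10)
(W + A)*(S(H) + r) = (19750 + 49605)*(-10 - 40584) = 69355*(-40594) = -2815396870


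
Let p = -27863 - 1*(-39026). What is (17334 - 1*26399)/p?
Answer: -9065/11163 ≈ -0.81206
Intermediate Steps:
p = 11163 (p = -27863 + 39026 = 11163)
(17334 - 1*26399)/p = (17334 - 1*26399)/11163 = (17334 - 26399)*(1/11163) = -9065*1/11163 = -9065/11163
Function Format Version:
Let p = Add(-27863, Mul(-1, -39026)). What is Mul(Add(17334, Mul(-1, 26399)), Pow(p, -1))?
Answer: Rational(-9065, 11163) ≈ -0.81206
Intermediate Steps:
p = 11163 (p = Add(-27863, 39026) = 11163)
Mul(Add(17334, Mul(-1, 26399)), Pow(p, -1)) = Mul(Add(17334, Mul(-1, 26399)), Pow(11163, -1)) = Mul(Add(17334, -26399), Rational(1, 11163)) = Mul(-9065, Rational(1, 11163)) = Rational(-9065, 11163)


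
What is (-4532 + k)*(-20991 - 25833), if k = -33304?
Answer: 1771632864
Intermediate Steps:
(-4532 + k)*(-20991 - 25833) = (-4532 - 33304)*(-20991 - 25833) = -37836*(-46824) = 1771632864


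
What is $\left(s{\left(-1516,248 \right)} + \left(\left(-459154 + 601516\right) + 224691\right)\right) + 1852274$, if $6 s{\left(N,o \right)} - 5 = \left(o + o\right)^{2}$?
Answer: $\frac{4520661}{2} \approx 2.2603 \cdot 10^{6}$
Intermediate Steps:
$s{\left(N,o \right)} = \frac{5}{6} + \frac{2 o^{2}}{3}$ ($s{\left(N,o \right)} = \frac{5}{6} + \frac{\left(o + o\right)^{2}}{6} = \frac{5}{6} + \frac{\left(2 o\right)^{2}}{6} = \frac{5}{6} + \frac{4 o^{2}}{6} = \frac{5}{6} + \frac{2 o^{2}}{3}$)
$\left(s{\left(-1516,248 \right)} + \left(\left(-459154 + 601516\right) + 224691\right)\right) + 1852274 = \left(\left(\frac{5}{6} + \frac{2 \cdot 248^{2}}{3}\right) + \left(\left(-459154 + 601516\right) + 224691\right)\right) + 1852274 = \left(\left(\frac{5}{6} + \frac{2}{3} \cdot 61504\right) + \left(142362 + 224691\right)\right) + 1852274 = \left(\left(\frac{5}{6} + \frac{123008}{3}\right) + 367053\right) + 1852274 = \left(\frac{82007}{2} + 367053\right) + 1852274 = \frac{816113}{2} + 1852274 = \frac{4520661}{2}$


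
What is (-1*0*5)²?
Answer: 0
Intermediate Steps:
(-1*0*5)² = (0*5)² = 0² = 0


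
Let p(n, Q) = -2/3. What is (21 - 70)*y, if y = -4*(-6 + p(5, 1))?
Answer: -3920/3 ≈ -1306.7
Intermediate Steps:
p(n, Q) = -⅔ (p(n, Q) = -2*⅓ = -⅔)
y = 80/3 (y = -4*(-6 - ⅔) = -4*(-20/3) = 80/3 ≈ 26.667)
(21 - 70)*y = (21 - 70)*(80/3) = -49*80/3 = -3920/3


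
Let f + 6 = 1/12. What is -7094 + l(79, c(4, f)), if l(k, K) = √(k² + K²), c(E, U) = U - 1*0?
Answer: -7094 + √903745/12 ≈ -7014.8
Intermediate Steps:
f = -71/12 (f = -6 + 1/12 = -71/12 ≈ -5.9167)
c(E, U) = U (c(E, U) = U + 0 = U)
l(k, K) = √(K² + k²)
-7094 + l(79, c(4, f)) = -7094 + √((-71/12)² + 79²) = -7094 + √(5041/144 + 6241) = -7094 + √(903745/144) = -7094 + √903745/12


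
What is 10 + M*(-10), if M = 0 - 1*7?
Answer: 80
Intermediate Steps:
M = -7 (M = 0 - 7 = -7)
10 + M*(-10) = 10 - 7*(-10) = 10 + 70 = 80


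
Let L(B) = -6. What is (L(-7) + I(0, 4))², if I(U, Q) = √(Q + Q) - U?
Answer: 44 - 24*√2 ≈ 10.059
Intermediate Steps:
I(U, Q) = -U + √2*√Q (I(U, Q) = √(2*Q) - U = √2*√Q - U = -U + √2*√Q)
(L(-7) + I(0, 4))² = (-6 + (-1*0 + √2*√4))² = (-6 + (0 + √2*2))² = (-6 + (0 + 2*√2))² = (-6 + 2*√2)²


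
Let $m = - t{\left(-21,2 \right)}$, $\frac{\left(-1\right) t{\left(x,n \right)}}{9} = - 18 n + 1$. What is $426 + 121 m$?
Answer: $-37689$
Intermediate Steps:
$t{\left(x,n \right)} = -9 + 162 n$ ($t{\left(x,n \right)} = - 9 \left(- 18 n + 1\right) = - 9 \left(1 - 18 n\right) = -9 + 162 n$)
$m = -315$ ($m = - (-9 + 162 \cdot 2) = - (-9 + 324) = \left(-1\right) 315 = -315$)
$426 + 121 m = 426 + 121 \left(-315\right) = 426 - 38115 = -37689$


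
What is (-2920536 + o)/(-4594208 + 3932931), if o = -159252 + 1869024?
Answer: 1210764/661277 ≈ 1.8309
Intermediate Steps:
o = 1709772
(-2920536 + o)/(-4594208 + 3932931) = (-2920536 + 1709772)/(-4594208 + 3932931) = -1210764/(-661277) = -1210764*(-1/661277) = 1210764/661277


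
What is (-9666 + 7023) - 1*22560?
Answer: -25203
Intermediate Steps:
(-9666 + 7023) - 1*22560 = -2643 - 22560 = -25203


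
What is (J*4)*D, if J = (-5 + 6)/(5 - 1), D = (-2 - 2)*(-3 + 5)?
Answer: -8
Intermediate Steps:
D = -8 (D = -4*2 = -8)
J = 1/4 ≈ 0.25000
(J*4)*D = ((1/4)*4)*(-8) = 1*(-8) = -8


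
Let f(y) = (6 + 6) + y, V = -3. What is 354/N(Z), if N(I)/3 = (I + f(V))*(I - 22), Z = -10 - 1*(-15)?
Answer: -59/119 ≈ -0.49580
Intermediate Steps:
Z = 5 (Z = -10 + 15 = 5)
f(y) = 12 + y
N(I) = 3*(-22 + I)*(9 + I) (N(I) = 3*((I + (12 - 3))*(I - 22)) = 3*((I + 9)*(-22 + I)) = 3*((9 + I)*(-22 + I)) = 3*((-22 + I)*(9 + I)) = 3*(-22 + I)*(9 + I))
354/N(Z) = 354/(-594 - 39*5 + 3*5**2) = 354/(-594 - 195 + 3*25) = 354/(-594 - 195 + 75) = 354/(-714) = 354*(-1/714) = -59/119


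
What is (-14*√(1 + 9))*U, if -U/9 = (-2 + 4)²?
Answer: 504*√10 ≈ 1593.8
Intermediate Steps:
U = -36 (U = -9*(-2 + 4)² = -9*2² = -9*4 = -36)
(-14*√(1 + 9))*U = -14*√(1 + 9)*(-36) = -14*√10*(-36) = 504*√10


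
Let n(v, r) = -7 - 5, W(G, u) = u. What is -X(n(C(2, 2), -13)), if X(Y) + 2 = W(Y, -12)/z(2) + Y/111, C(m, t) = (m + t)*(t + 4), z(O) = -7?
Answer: 102/259 ≈ 0.39382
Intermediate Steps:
C(m, t) = (4 + t)*(m + t) (C(m, t) = (m + t)*(4 + t) = (4 + t)*(m + t))
n(v, r) = -12
X(Y) = -2/7 + Y/111 (X(Y) = -2 + (-12/(-7) + Y/111) = -2 + (-12*(-⅐) + Y*(1/111)) = -2 + (12/7 + Y/111) = -2/7 + Y/111)
-X(n(C(2, 2), -13)) = -(-2/7 + (1/111)*(-12)) = -(-2/7 - 4/37) = -1*(-102/259) = 102/259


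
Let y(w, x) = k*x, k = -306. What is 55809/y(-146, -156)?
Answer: 159/136 ≈ 1.1691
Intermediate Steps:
y(w, x) = -306*x
55809/y(-146, -156) = 55809/((-306*(-156))) = 55809/47736 = 55809*(1/47736) = 159/136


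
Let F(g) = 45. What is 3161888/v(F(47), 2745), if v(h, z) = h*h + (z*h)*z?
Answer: 1580944/169539075 ≈ 0.0093250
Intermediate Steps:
v(h, z) = h² + h*z² (v(h, z) = h² + (h*z)*z = h² + h*z²)
3161888/v(F(47), 2745) = 3161888/((45*(45 + 2745²))) = 3161888/((45*(45 + 7535025))) = 3161888/((45*7535070)) = 3161888/339078150 = 3161888*(1/339078150) = 1580944/169539075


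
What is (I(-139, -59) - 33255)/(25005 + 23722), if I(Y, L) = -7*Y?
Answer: -32282/48727 ≈ -0.66251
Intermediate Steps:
(I(-139, -59) - 33255)/(25005 + 23722) = (-7*(-139) - 33255)/(25005 + 23722) = (973 - 33255)/48727 = -32282*1/48727 = -32282/48727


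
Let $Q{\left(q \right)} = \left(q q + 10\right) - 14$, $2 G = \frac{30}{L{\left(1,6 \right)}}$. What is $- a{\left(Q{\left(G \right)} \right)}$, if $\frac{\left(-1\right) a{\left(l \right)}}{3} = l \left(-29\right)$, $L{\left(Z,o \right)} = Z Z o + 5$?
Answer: $\frac{22533}{121} \approx 186.22$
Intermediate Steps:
$L{\left(Z,o \right)} = 5 + o Z^{2}$ ($L{\left(Z,o \right)} = Z^{2} o + 5 = o Z^{2} + 5 = 5 + o Z^{2}$)
$G = \frac{15}{11}$ ($G = \frac{30 \frac{1}{5 + 6 \cdot 1^{2}}}{2} = \frac{30 \frac{1}{5 + 6 \cdot 1}}{2} = \frac{30 \frac{1}{5 + 6}}{2} = \frac{30 \cdot \frac{1}{11}}{2} = \frac{1}{2} \cdot \frac{30}{11} = \frac{15}{11} \approx 1.3636$)
$Q{\left(q \right)} = -4 + q^{2}$ ($Q{\left(q \right)} = \left(q^{2} + 10\right) - 14 = \left(10 + q^{2}\right) - 14 = -4 + q^{2}$)
$a{\left(l \right)} = 87 l$ ($a{\left(l \right)} = - 3 l \left(-29\right) = - 3 \left(- 29 l\right) = 87 l$)
$- a{\left(Q{\left(G \right)} \right)} = - 87 \left(-4 + \left(\frac{15}{11}\right)^{2}\right) = - 87 \left(-4 + \frac{225}{121}\right) = - \frac{87 \left(-259\right)}{121} = \left(-1\right) \left(- \frac{22533}{121}\right) = \frac{22533}{121}$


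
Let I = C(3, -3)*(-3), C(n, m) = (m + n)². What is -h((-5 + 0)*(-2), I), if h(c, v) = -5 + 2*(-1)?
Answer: 7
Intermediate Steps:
I = 0 (I = (-3 + 3)²*(-3) = 0²*(-3) = 0*(-3) = 0)
h(c, v) = -7 (h(c, v) = -5 - 2 = -7)
-h((-5 + 0)*(-2), I) = -1*(-7) = 7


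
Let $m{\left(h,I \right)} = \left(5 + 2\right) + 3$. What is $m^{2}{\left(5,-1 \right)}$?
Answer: $100$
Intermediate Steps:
$m{\left(h,I \right)} = 10$ ($m{\left(h,I \right)} = 7 + 3 = 10$)
$m^{2}{\left(5,-1 \right)} = 10^{2} = 100$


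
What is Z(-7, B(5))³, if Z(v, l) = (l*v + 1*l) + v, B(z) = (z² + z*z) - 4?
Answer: -22665187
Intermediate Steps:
B(z) = -4 + 2*z² (B(z) = (z² + z²) - 4 = 2*z² - 4 = -4 + 2*z²)
Z(v, l) = l + v + l*v (Z(v, l) = (l*v + l) + v = (l + l*v) + v = l + v + l*v)
Z(-7, B(5))³ = ((-4 + 2*5²) - 7 + (-4 + 2*5²)*(-7))³ = ((-4 + 2*25) - 7 + (-4 + 2*25)*(-7))³ = ((-4 + 50) - 7 + (-4 + 50)*(-7))³ = (46 - 7 + 46*(-7))³ = (46 - 7 - 322)³ = (-283)³ = -22665187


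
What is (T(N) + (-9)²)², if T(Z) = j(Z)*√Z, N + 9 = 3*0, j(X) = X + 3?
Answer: 6237 - 2916*I ≈ 6237.0 - 2916.0*I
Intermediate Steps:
j(X) = 3 + X
N = -9 (N = -9 + 3*0 = -9 + 0 = -9)
T(Z) = √Z*(3 + Z) (T(Z) = (3 + Z)*√Z = √Z*(3 + Z))
(T(N) + (-9)²)² = (√(-9)*(3 - 9) + (-9)²)² = ((3*I)*(-6) + 81)² = (-18*I + 81)² = (81 - 18*I)²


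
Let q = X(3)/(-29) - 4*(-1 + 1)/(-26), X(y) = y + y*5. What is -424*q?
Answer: 7632/29 ≈ 263.17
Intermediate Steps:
X(y) = 6*y (X(y) = y + 5*y = 6*y)
q = -18/29 (q = (6*3)/(-29) - 4*(-1 + 1)/(-26) = 18*(-1/29) - 4*0*(-1/26) = -18/29 + 0*(-1/26) = -18/29 + 0 = -18/29 ≈ -0.62069)
-424*q = -424*(-18/29) = 7632/29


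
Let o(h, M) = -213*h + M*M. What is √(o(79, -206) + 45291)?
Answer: 10*√709 ≈ 266.27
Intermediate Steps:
o(h, M) = M² - 213*h (o(h, M) = -213*h + M² = M² - 213*h)
√(o(79, -206) + 45291) = √(((-206)² - 213*79) + 45291) = √((42436 - 16827) + 45291) = √(25609 + 45291) = √70900 = 10*√709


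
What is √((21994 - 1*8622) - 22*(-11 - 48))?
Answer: 3*√1630 ≈ 121.12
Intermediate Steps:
√((21994 - 1*8622) - 22*(-11 - 48)) = √((21994 - 8622) - 22*(-59)) = √(13372 + 1298) = √14670 = 3*√1630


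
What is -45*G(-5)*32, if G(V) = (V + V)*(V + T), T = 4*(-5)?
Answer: -360000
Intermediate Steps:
T = -20
G(V) = 2*V*(-20 + V) (G(V) = (V + V)*(V - 20) = (2*V)*(-20 + V) = 2*V*(-20 + V))
-45*G(-5)*32 = -90*(-5)*(-20 - 5)*32 = -90*(-5)*(-25)*32 = -45*250*32 = -11250*32 = -360000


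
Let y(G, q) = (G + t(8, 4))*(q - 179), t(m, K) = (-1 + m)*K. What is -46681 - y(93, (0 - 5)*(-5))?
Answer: -28047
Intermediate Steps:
t(m, K) = K*(-1 + m)
y(G, q) = (-179 + q)*(28 + G) (y(G, q) = (G + 4*(-1 + 8))*(q - 179) = (G + 4*7)*(-179 + q) = (G + 28)*(-179 + q) = (28 + G)*(-179 + q) = (-179 + q)*(28 + G))
-46681 - y(93, (0 - 5)*(-5)) = -46681 - (-5012 - 179*93 + 28*((0 - 5)*(-5)) + 93*((0 - 5)*(-5))) = -46681 - (-5012 - 16647 + 28*(-5*(-5)) + 93*(-5*(-5))) = -46681 - (-5012 - 16647 + 28*25 + 93*25) = -46681 - (-5012 - 16647 + 700 + 2325) = -46681 - 1*(-18634) = -46681 + 18634 = -28047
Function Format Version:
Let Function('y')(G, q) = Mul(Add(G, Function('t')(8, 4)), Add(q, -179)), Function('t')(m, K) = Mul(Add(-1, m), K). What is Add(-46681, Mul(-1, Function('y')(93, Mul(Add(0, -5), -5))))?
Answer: -28047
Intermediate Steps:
Function('t')(m, K) = Mul(K, Add(-1, m))
Function('y')(G, q) = Mul(Add(-179, q), Add(28, G)) (Function('y')(G, q) = Mul(Add(G, Mul(4, Add(-1, 8))), Add(q, -179)) = Mul(Add(G, Mul(4, 7)), Add(-179, q)) = Mul(Add(G, 28), Add(-179, q)) = Mul(Add(28, G), Add(-179, q)) = Mul(Add(-179, q), Add(28, G)))
Add(-46681, Mul(-1, Function('y')(93, Mul(Add(0, -5), -5)))) = Add(-46681, Mul(-1, Add(-5012, Mul(-179, 93), Mul(28, Mul(Add(0, -5), -5)), Mul(93, Mul(Add(0, -5), -5))))) = Add(-46681, Mul(-1, Add(-5012, -16647, Mul(28, Mul(-5, -5)), Mul(93, Mul(-5, -5))))) = Add(-46681, Mul(-1, Add(-5012, -16647, Mul(28, 25), Mul(93, 25)))) = Add(-46681, Mul(-1, Add(-5012, -16647, 700, 2325))) = Add(-46681, Mul(-1, -18634)) = Add(-46681, 18634) = -28047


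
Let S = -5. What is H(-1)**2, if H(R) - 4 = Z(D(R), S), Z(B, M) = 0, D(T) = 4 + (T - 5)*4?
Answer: 16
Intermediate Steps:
D(T) = -16 + 4*T (D(T) = 4 + (-5 + T)*4 = 4 + (-20 + 4*T) = -16 + 4*T)
H(R) = 4 (H(R) = 4 + 0 = 4)
H(-1)**2 = 4**2 = 16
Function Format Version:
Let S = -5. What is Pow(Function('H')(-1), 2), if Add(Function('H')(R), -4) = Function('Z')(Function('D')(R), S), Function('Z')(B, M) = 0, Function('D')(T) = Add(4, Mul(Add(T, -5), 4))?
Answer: 16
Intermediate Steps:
Function('D')(T) = Add(-16, Mul(4, T)) (Function('D')(T) = Add(4, Mul(Add(-5, T), 4)) = Add(4, Add(-20, Mul(4, T))) = Add(-16, Mul(4, T)))
Function('H')(R) = 4 (Function('H')(R) = Add(4, 0) = 4)
Pow(Function('H')(-1), 2) = Pow(4, 2) = 16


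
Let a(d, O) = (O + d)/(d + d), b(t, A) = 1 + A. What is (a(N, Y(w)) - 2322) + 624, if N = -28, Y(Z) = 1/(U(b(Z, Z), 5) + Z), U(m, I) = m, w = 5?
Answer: -1045661/616 ≈ -1697.5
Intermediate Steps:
Y(Z) = 1/(1 + 2*Z) (Y(Z) = 1/((1 + Z) + Z) = 1/(1 + 2*Z))
a(d, O) = (O + d)/(2*d) (a(d, O) = (O + d)/((2*d)) = (O + d)*(1/(2*d)) = (O + d)/(2*d))
(a(N, Y(w)) - 2322) + 624 = ((1/2)*(1/(1 + 2*5) - 28)/(-28) - 2322) + 624 = ((1/2)*(-1/28)*(1/(1 + 10) - 28) - 2322) + 624 = ((1/2)*(-1/28)*(1/11 - 28) - 2322) + 624 = ((1/2)*(-1/28)*(-307/11) - 2322) + 624 = (307/616 - 2322) + 624 = -1430045/616 + 624 = -1045661/616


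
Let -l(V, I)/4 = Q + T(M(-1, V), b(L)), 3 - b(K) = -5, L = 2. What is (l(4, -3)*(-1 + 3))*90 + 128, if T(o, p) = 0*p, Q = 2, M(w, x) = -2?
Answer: -1312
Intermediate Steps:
b(K) = 8 (b(K) = 3 - 1*(-5) = 3 + 5 = 8)
T(o, p) = 0
l(V, I) = -8 (l(V, I) = -4*(2 + 0) = -4*2 = -8)
(l(4, -3)*(-1 + 3))*90 + 128 = -8*(-1 + 3)*90 + 128 = -8*2*90 + 128 = -16*90 + 128 = -1440 + 128 = -1312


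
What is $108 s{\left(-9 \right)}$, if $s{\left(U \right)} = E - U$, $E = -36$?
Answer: $-2916$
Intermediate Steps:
$s{\left(U \right)} = -36 - U$
$108 s{\left(-9 \right)} = 108 \left(-36 - -9\right) = 108 \left(-36 + 9\right) = 108 \left(-27\right) = -2916$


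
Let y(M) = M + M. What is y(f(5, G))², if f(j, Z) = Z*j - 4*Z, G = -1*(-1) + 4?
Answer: 100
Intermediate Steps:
G = 5 (G = 1 + 4 = 5)
f(j, Z) = -4*Z + Z*j
y(M) = 2*M
y(f(5, G))² = (2*(5*(-4 + 5)))² = (2*(5*1))² = (2*5)² = 10² = 100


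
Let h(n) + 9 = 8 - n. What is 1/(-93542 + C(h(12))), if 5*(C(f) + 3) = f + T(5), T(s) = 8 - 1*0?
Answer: -1/93546 ≈ -1.0690e-5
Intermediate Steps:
h(n) = -1 - n (h(n) = -9 + (8 - n) = -1 - n)
T(s) = 8 (T(s) = 8 + 0 = 8)
C(f) = -7/5 + f/5 (C(f) = -3 + (f + 8)/5 = -3 + (8 + f)/5 = -3 + (8/5 + f/5) = -7/5 + f/5)
1/(-93542 + C(h(12))) = 1/(-93542 + (-7/5 + (-1 - 1*12)/5)) = 1/(-93542 + (-7/5 + (-1 - 12)/5)) = 1/(-93542 + (-7/5 + (⅕)*(-13))) = 1/(-93542 + (-7/5 - 13/5)) = 1/(-93542 - 4) = 1/(-93546) = -1/93546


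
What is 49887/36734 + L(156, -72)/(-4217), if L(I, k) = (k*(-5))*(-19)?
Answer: 461634039/154907278 ≈ 2.9801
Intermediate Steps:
L(I, k) = 95*k (L(I, k) = -5*k*(-19) = 95*k)
49887/36734 + L(156, -72)/(-4217) = 49887/36734 + (95*(-72))/(-4217) = 49887*(1/36734) - 6840*(-1/4217) = 49887/36734 + 6840/4217 = 461634039/154907278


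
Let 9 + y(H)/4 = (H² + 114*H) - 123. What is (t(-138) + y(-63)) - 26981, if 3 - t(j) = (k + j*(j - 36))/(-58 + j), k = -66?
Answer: -3943111/98 ≈ -40236.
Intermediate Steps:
y(H) = -528 + 4*H² + 456*H (y(H) = -36 + 4*((H² + 114*H) - 123) = -36 + 4*(-123 + H² + 114*H) = -36 + (-492 + 4*H² + 456*H) = -528 + 4*H² + 456*H)
t(j) = 3 - (-66 + j*(-36 + j))/(-58 + j) (t(j) = 3 - (-66 + j*(j - 36))/(-58 + j) = 3 - (-66 + j*(-36 + j))/(-58 + j))
(t(-138) + y(-63)) - 26981 = ((-108 - 1*(-138)² + 39*(-138))/(-58 - 138) + (-528 + 4*(-63)² + 456*(-63))) - 26981 = ((-108 - 1*19044 - 5382)/(-196) + (-528 + 4*3969 - 28728)) - 26981 = (-(-108 - 19044 - 5382)/196 + (-528 + 15876 - 28728)) - 26981 = (-1/196*(-24534) - 13380) - 26981 = (12267/98 - 13380) - 26981 = -1298973/98 - 26981 = -3943111/98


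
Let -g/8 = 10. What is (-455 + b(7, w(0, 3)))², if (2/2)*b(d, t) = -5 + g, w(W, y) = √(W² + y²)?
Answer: 291600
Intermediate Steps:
g = -80 (g = -8*10 = -80)
b(d, t) = -85 (b(d, t) = -5 - 80 = -85)
(-455 + b(7, w(0, 3)))² = (-455 - 85)² = (-540)² = 291600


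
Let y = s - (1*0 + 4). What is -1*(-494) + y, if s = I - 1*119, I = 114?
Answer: 485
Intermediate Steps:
s = -5 (s = 114 - 1*119 = 114 - 119 = -5)
y = -9 (y = -5 - (1*0 + 4) = -5 - (0 + 4) = -5 - 1*4 = -5 - 4 = -9)
-1*(-494) + y = -1*(-494) - 9 = 494 - 9 = 485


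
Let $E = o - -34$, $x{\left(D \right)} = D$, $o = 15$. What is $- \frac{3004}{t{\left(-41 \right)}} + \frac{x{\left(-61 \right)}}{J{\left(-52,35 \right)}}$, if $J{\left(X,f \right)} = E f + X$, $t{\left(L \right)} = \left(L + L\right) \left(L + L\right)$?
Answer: $- \frac{1351454}{2795503} \approx -0.48344$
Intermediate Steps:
$t{\left(L \right)} = 4 L^{2}$ ($t{\left(L \right)} = 2 L 2 L = 4 L^{2}$)
$E = 49$ ($E = 15 - -34 = 15 + 34 = 49$)
$J{\left(X,f \right)} = X + 49 f$ ($J{\left(X,f \right)} = 49 f + X = X + 49 f$)
$- \frac{3004}{t{\left(-41 \right)}} + \frac{x{\left(-61 \right)}}{J{\left(-52,35 \right)}} = - \frac{3004}{4 \left(-41\right)^{2}} - \frac{61}{-52 + 49 \cdot 35} = - \frac{3004}{4 \cdot 1681} - \frac{61}{-52 + 1715} = - \frac{3004}{6724} - \frac{61}{1663} = \left(-3004\right) \frac{1}{6724} - \frac{61}{1663} = - \frac{751}{1681} - \frac{61}{1663} = - \frac{1351454}{2795503}$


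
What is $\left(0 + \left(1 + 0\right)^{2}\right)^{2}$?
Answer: $1$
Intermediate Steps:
$\left(0 + \left(1 + 0\right)^{2}\right)^{2} = \left(0 + 1^{2}\right)^{2} = \left(0 + 1\right)^{2} = 1^{2} = 1$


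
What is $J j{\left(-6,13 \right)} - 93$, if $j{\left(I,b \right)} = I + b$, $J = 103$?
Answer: $628$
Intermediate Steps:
$J j{\left(-6,13 \right)} - 93 = 103 \left(-6 + 13\right) - 93 = 103 \cdot 7 - 93 = 721 - 93 = 628$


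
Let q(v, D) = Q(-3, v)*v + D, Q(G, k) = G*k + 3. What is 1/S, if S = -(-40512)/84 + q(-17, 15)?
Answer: -7/2945 ≈ -0.0023769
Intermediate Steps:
Q(G, k) = 3 + G*k
q(v, D) = D + v*(3 - 3*v) (q(v, D) = (3 - 3*v)*v + D = v*(3 - 3*v) + D = D + v*(3 - 3*v))
S = -2945/7 (S = -(-40512)/84 + (15 - 3*(-17)*(-1 - 17)) = -(-40512)/84 + (15 - 3*(-17)*(-18)) = -211*(-16/7) + (15 - 918) = 3376/7 - 903 = -2945/7 ≈ -420.71)
1/S = 1/(-2945/7) = -7/2945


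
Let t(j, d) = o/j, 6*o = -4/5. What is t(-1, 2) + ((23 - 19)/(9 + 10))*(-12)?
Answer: -682/285 ≈ -2.3930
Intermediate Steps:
o = -2/15 (o = (-4/5)/6 = (-4*⅕)/6 = (⅙)*(-⅘) = -2/15 ≈ -0.13333)
t(j, d) = -2/(15*j)
t(-1, 2) + ((23 - 19)/(9 + 10))*(-12) = -2/15/(-1) + ((23 - 19)/(9 + 10))*(-12) = -2/15*(-1) + (4/19)*(-12) = 2/15 + (4*(1/19))*(-12) = 2/15 + (4/19)*(-12) = 2/15 - 48/19 = -682/285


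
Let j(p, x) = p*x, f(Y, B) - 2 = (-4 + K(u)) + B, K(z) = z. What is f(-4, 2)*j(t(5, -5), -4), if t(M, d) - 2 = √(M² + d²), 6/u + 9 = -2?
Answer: 48/11 + 120*√2/11 ≈ 19.791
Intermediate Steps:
u = -6/11 (u = 6/(-9 - 2) = 6/(-11) = 6*(-1/11) = -6/11 ≈ -0.54545)
f(Y, B) = -28/11 + B (f(Y, B) = 2 + ((-4 - 6/11) + B) = 2 + (-50/11 + B) = -28/11 + B)
t(M, d) = 2 + √(M² + d²)
f(-4, 2)*j(t(5, -5), -4) = (-28/11 + 2)*((2 + √(5² + (-5)²))*(-4)) = -6*(2 + √(25 + 25))*(-4)/11 = -6*(2 + √50)*(-4)/11 = -6*(2 + 5*√2)*(-4)/11 = -6*(-8 - 20*√2)/11 = 48/11 + 120*√2/11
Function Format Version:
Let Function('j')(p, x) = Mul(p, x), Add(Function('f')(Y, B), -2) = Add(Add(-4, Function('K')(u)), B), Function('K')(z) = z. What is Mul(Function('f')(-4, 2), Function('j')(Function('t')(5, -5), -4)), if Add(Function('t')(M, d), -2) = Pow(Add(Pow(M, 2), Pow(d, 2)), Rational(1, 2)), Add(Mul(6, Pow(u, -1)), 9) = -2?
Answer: Add(Rational(48, 11), Mul(Rational(120, 11), Pow(2, Rational(1, 2)))) ≈ 19.791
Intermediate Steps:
u = Rational(-6, 11) (u = Mul(6, Pow(Add(-9, -2), -1)) = Mul(6, Pow(-11, -1)) = Mul(6, Rational(-1, 11)) = Rational(-6, 11) ≈ -0.54545)
Function('f')(Y, B) = Add(Rational(-28, 11), B) (Function('f')(Y, B) = Add(2, Add(Add(-4, Rational(-6, 11)), B)) = Add(2, Add(Rational(-50, 11), B)) = Add(Rational(-28, 11), B))
Function('t')(M, d) = Add(2, Pow(Add(Pow(M, 2), Pow(d, 2)), Rational(1, 2)))
Mul(Function('f')(-4, 2), Function('j')(Function('t')(5, -5), -4)) = Mul(Add(Rational(-28, 11), 2), Mul(Add(2, Pow(Add(Pow(5, 2), Pow(-5, 2)), Rational(1, 2))), -4)) = Mul(Rational(-6, 11), Mul(Add(2, Pow(Add(25, 25), Rational(1, 2))), -4)) = Mul(Rational(-6, 11), Mul(Add(2, Pow(50, Rational(1, 2))), -4)) = Mul(Rational(-6, 11), Mul(Add(2, Mul(5, Pow(2, Rational(1, 2)))), -4)) = Mul(Rational(-6, 11), Add(-8, Mul(-20, Pow(2, Rational(1, 2))))) = Add(Rational(48, 11), Mul(Rational(120, 11), Pow(2, Rational(1, 2))))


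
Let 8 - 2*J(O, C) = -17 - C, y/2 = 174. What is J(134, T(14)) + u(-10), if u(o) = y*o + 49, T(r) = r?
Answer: -6823/2 ≈ -3411.5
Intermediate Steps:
y = 348 (y = 2*174 = 348)
J(O, C) = 25/2 + C/2 (J(O, C) = 4 - (-17 - C)/2 = 4 + (17/2 + C/2) = 25/2 + C/2)
u(o) = 49 + 348*o (u(o) = 348*o + 49 = 49 + 348*o)
J(134, T(14)) + u(-10) = (25/2 + (½)*14) + (49 + 348*(-10)) = (25/2 + 7) + (49 - 3480) = 39/2 - 3431 = -6823/2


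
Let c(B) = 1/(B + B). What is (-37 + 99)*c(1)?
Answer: 31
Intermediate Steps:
c(B) = 1/(2*B)
(-37 + 99)*c(1) = (-37 + 99)*((½)/1) = 62*((½)*1) = 62*(½) = 31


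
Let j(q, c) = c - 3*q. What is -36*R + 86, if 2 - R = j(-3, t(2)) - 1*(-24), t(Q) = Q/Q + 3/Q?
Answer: 1292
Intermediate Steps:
t(Q) = 1 + 3/Q
R = -67/2 (R = 2 - (((3 + 2)/2 - 3*(-3)) - 1*(-24)) = 2 - (((½)*5 + 9) + 24) = 2 - ((5/2 + 9) + 24) = 2 - (23/2 + 24) = 2 - 1*71/2 = 2 - 71/2 = -67/2 ≈ -33.500)
-36*R + 86 = -36*(-67/2) + 86 = 1206 + 86 = 1292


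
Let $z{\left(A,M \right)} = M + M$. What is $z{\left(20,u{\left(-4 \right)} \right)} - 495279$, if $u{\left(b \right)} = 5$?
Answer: $-495269$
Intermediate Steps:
$z{\left(A,M \right)} = 2 M$
$z{\left(20,u{\left(-4 \right)} \right)} - 495279 = 2 \cdot 5 - 495279 = 10 - 495279 = -495269$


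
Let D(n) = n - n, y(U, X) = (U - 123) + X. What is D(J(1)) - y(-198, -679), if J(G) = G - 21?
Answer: 1000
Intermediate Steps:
y(U, X) = -123 + U + X (y(U, X) = (-123 + U) + X = -123 + U + X)
J(G) = -21 + G
D(n) = 0
D(J(1)) - y(-198, -679) = 0 - (-123 - 198 - 679) = 0 - 1*(-1000) = 0 + 1000 = 1000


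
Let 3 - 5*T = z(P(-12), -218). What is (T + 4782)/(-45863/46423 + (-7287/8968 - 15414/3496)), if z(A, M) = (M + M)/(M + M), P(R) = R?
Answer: -228966813484864/297293551265 ≈ -770.17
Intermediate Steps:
z(A, M) = 1 (z(A, M) = (2*M)/((2*M)) = (2*M)*(1/(2*M)) = 1)
T = ⅖ (T = ⅗ - ⅕*1 = ⅗ - ⅕ = ⅖ ≈ 0.40000)
(T + 4782)/(-45863/46423 + (-7287/8968 - 15414/3496)) = (⅖ + 4782)/(-45863/46423 + (-7287/8968 - 15414/3496)) = 23912/(5*(-45863*1/46423 + (-7287*1/8968 - 15414*1/3496))) = 23912/(5*(-45863/46423 + (-7287/8968 - 7707/1748))) = 23912/(5*(-45863/46423 - 1077027/206264)) = 23912/(5*(-59458710253/9575393672)) = (23912/5)*(-9575393672/59458710253) = -228966813484864/297293551265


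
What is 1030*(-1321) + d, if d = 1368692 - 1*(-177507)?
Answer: 185569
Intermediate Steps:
d = 1546199 (d = 1368692 + 177507 = 1546199)
1030*(-1321) + d = 1030*(-1321) + 1546199 = -1360630 + 1546199 = 185569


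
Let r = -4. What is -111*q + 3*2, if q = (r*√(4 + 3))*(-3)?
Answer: 6 - 1332*√7 ≈ -3518.1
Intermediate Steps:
q = 12*√7 (q = -4*√(4 + 3)*(-3) = -4*√7*(-3) = 12*√7 ≈ 31.749)
-111*q + 3*2 = -1332*√7 + 3*2 = -1332*√7 + 6 = 6 - 1332*√7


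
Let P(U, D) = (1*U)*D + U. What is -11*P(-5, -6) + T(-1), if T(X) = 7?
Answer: -268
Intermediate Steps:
P(U, D) = U + D*U (P(U, D) = U*D + U = D*U + U = U + D*U)
-11*P(-5, -6) + T(-1) = -(-55)*(1 - 6) + 7 = -(-55)*(-5) + 7 = -11*25 + 7 = -275 + 7 = -268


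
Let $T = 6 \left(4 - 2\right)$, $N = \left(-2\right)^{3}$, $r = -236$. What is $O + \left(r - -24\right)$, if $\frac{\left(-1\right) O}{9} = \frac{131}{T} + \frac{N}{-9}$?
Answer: $- \frac{1273}{4} \approx -318.25$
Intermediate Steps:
$N = -8$
$T = 12$ ($T = 6 \cdot 2 = 12$)
$O = - \frac{425}{4}$ ($O = - 9 \left(\frac{131}{12} - \frac{8}{-9}\right) = - 9 \left(131 \cdot \frac{1}{12} - - \frac{8}{9}\right) = - 9 \left(\frac{131}{12} + \frac{8}{9}\right) = \left(-9\right) \frac{425}{36} = - \frac{425}{4} \approx -106.25$)
$O + \left(r - -24\right) = - \frac{425}{4} - 212 = - \frac{1273}{4}$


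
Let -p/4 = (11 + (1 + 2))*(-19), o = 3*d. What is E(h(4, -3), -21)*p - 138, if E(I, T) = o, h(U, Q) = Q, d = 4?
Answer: 12630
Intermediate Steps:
o = 12 (o = 3*4 = 12)
E(I, T) = 12
p = 1064 (p = -4*(11 + (1 + 2))*(-19) = -4*(11 + 3)*(-19) = -56*(-19) = -4*(-266) = 1064)
E(h(4, -3), -21)*p - 138 = 12*1064 - 138 = 12768 - 138 = 12630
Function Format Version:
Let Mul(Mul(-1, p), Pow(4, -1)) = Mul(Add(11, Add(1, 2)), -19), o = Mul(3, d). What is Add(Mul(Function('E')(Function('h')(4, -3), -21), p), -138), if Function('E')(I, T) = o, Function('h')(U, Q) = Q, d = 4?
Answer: 12630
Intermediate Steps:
o = 12 (o = Mul(3, 4) = 12)
Function('E')(I, T) = 12
p = 1064 (p = Mul(-4, Mul(Add(11, Add(1, 2)), -19)) = Mul(-4, Mul(Add(11, 3), -19)) = Mul(-4, Mul(14, -19)) = Mul(-4, -266) = 1064)
Add(Mul(Function('E')(Function('h')(4, -3), -21), p), -138) = Add(Mul(12, 1064), -138) = Add(12768, -138) = 12630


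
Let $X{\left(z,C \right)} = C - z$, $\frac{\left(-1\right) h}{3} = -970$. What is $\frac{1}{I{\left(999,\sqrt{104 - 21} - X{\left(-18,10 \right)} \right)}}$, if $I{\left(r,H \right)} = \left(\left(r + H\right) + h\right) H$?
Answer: $- \frac{108585}{10558516678} - \frac{3853 \sqrt{83}}{10558516678} \approx -1.3609 \cdot 10^{-5}$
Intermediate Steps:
$h = 2910$ ($h = \left(-3\right) \left(-970\right) = 2910$)
$I{\left(r,H \right)} = H \left(2910 + H + r\right)$ ($I{\left(r,H \right)} = \left(\left(r + H\right) + 2910\right) H = \left(\left(H + r\right) + 2910\right) H = \left(2910 + H + r\right) H = H \left(2910 + H + r\right)$)
$\frac{1}{I{\left(999,\sqrt{104 - 21} - X{\left(-18,10 \right)} \right)}} = \frac{1}{\left(\sqrt{104 - 21} - \left(10 - -18\right)\right) \left(2910 - \left(10 + 18 - \sqrt{104 - 21}\right) + 999\right)} = \frac{1}{\left(\sqrt{83} - \left(10 + 18\right)\right) \left(2910 + \left(\sqrt{83} - \left(10 + 18\right)\right) + 999\right)} = \frac{1}{\left(\sqrt{83} - 28\right) \left(2910 + \left(\sqrt{83} - 28\right) + 999\right)} = \frac{1}{\left(\sqrt{83} - 28\right) \left(2910 - \left(28 - \sqrt{83}\right) + 999\right)} = \frac{1}{\left(-28 + \sqrt{83}\right) \left(2910 - \left(28 - \sqrt{83}\right) + 999\right)} = \frac{1}{\left(-28 + \sqrt{83}\right) \left(3881 + \sqrt{83}\right)}$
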